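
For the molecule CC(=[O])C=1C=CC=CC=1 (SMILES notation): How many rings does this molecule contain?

In SMILES, each pair of matching ring-closure digits denotes one ring-closing bond; the number of such bonds equals the number of independent rings.
Ring-closure bonds here: 1.

1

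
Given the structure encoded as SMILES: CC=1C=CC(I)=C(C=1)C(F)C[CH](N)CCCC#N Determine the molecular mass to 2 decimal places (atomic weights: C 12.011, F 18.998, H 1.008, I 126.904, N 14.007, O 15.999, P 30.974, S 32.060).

360.21 g/mol

First, the molecular formula is C14H18FIN2 (counting implicit H from valence).
  C: 14 × 12.011 = 168.154
  F: 1 × 18.998 = 18.998
  H: 18 × 1.008 = 18.144
  I: 1 × 126.904 = 126.904
  N: 2 × 14.007 = 28.014
Sum: 14×12.011 + 1×18.998 + 18×1.008 + 1×126.904 + 2×14.007 = 360.214 → 360.21 g/mol.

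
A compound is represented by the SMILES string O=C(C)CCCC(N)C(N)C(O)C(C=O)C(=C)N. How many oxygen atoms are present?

3

Scan the SMILES for O atoms (remember two-letter symbols like Cl and Br are single atoms).
Oxygen count: 3.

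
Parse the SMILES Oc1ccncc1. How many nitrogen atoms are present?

1

Scan the SMILES for N atoms (remember two-letter symbols like Cl and Br are single atoms).
Nitrogen count: 1.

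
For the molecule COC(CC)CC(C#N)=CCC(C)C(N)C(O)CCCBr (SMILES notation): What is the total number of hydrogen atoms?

29

Walk through each heavy atom and fill implicit hydrogens from standard valence (C 4, N 3, O 2, S 2, halogen 1):
  atom 1: C, bond orders sum to 1 (valence 4) → 3 H
  atom 2: O, bond orders sum to 2 (valence 2) → 0 H
  atom 3: C, bond orders sum to 3 (valence 4) → 1 H
  atom 4: C, bond orders sum to 2 (valence 4) → 2 H
  atom 5: C, bond orders sum to 1 (valence 4) → 3 H
  atom 6: C, bond orders sum to 2 (valence 4) → 2 H
  atom 7: C, bond orders sum to 4 (valence 4) → 0 H
  atom 8: C, bond orders sum to 4 (valence 4) → 0 H
  atom 9: N, bond orders sum to 3 (valence 3) → 0 H
  atom 10: C, bond orders sum to 3 (valence 4) → 1 H
  atom 11: C, bond orders sum to 2 (valence 4) → 2 H
  atom 12: C, bond orders sum to 3 (valence 4) → 1 H
  atom 13: C, bond orders sum to 1 (valence 4) → 3 H
  atom 14: C, bond orders sum to 3 (valence 4) → 1 H
  atom 15: N, bond orders sum to 1 (valence 3) → 2 H
  atom 16: C, bond orders sum to 3 (valence 4) → 1 H
  atom 17: O, bond orders sum to 1 (valence 2) → 1 H
  atom 18: C, bond orders sum to 2 (valence 4) → 2 H
  atom 19: C, bond orders sum to 2 (valence 4) → 2 H
  atom 20: C, bond orders sum to 2 (valence 4) → 2 H
  atom 21: Br (halogen, monovalent) → 0 H
Total hydrogens: 29.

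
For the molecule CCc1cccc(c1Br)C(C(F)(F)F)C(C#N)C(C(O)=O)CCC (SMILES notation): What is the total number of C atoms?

Count every carbon token in the SMILES (each C, including those in ring-closure positions and inside branches).
Carbon count: 17.

17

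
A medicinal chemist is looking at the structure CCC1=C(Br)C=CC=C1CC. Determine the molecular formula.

Walk through each heavy atom and fill implicit hydrogens from standard valence (C 4, N 3, O 2, S 2, halogen 1):
  atom 1: C, bond orders sum to 1 (valence 4) → 3 H
  atom 2: C, bond orders sum to 2 (valence 4) → 2 H
  atom 3: C, bond orders sum to 4 (valence 4) → 0 H
  atom 4: C, bond orders sum to 4 (valence 4) → 0 H
  atom 5: Br (halogen, monovalent) → 0 H
  atom 6: C, bond orders sum to 3 (valence 4) → 1 H
  atom 7: C, bond orders sum to 3 (valence 4) → 1 H
  atom 8: C, bond orders sum to 3 (valence 4) → 1 H
  atom 9: C, bond orders sum to 4 (valence 4) → 0 H
  atom 10: C, bond orders sum to 2 (valence 4) → 2 H
  atom 11: C, bond orders sum to 1 (valence 4) → 3 H
Totals → C:10, H:13, Br:1.
In Hill order: C10H13Br.

C10H13Br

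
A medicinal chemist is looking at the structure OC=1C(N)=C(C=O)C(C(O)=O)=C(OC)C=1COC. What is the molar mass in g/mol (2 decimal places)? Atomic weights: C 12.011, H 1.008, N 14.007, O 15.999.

255.23 g/mol

First, the molecular formula is C11H13NO6 (counting implicit H from valence).
  C: 11 × 12.011 = 132.121
  H: 13 × 1.008 = 13.104
  N: 1 × 14.007 = 14.007
  O: 6 × 15.999 = 95.994
Sum: 11×12.011 + 13×1.008 + 1×14.007 + 6×15.999 = 255.226 → 255.23 g/mol.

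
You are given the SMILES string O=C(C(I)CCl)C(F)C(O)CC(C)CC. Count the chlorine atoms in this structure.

Scan the SMILES for Cl atoms (remember two-letter symbols like Cl and Br are single atoms).
Chlorine count: 1.

1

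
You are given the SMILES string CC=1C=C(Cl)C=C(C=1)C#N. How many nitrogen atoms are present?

Scan the SMILES for N atoms (remember two-letter symbols like Cl and Br are single atoms).
Nitrogen count: 1.

1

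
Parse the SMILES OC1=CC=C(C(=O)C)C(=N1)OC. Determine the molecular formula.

Walk through each heavy atom and fill implicit hydrogens from standard valence (C 4, N 3, O 2, S 2, halogen 1):
  atom 1: O, bond orders sum to 1 (valence 2) → 1 H
  atom 2: C, bond orders sum to 4 (valence 4) → 0 H
  atom 3: C, bond orders sum to 3 (valence 4) → 1 H
  atom 4: C, bond orders sum to 3 (valence 4) → 1 H
  atom 5: C, bond orders sum to 4 (valence 4) → 0 H
  atom 6: C, bond orders sum to 4 (valence 4) → 0 H
  atom 7: O, bond orders sum to 2 (valence 2) → 0 H
  atom 8: C, bond orders sum to 1 (valence 4) → 3 H
  atom 9: C, bond orders sum to 4 (valence 4) → 0 H
  atom 10: N, bond orders sum to 3 (valence 3) → 0 H
  atom 11: O, bond orders sum to 2 (valence 2) → 0 H
  atom 12: C, bond orders sum to 1 (valence 4) → 3 H
Totals → C:8, H:9, N:1, O:3.

C8H9NO3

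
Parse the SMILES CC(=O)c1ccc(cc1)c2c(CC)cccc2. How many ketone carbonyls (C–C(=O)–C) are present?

The ketone motif appears at heavy-atom position 2 in the SMILES.
Ketone count: 1.

1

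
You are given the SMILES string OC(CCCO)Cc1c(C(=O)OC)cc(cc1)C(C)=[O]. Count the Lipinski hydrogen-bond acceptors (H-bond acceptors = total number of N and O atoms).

5

N atoms: 0; O atoms: 5.
Lipinski HBA = 0 + 5 = 5.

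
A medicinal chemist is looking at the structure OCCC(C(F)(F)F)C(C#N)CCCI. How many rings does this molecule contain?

In SMILES, each pair of matching ring-closure digits denotes one ring-closing bond; the number of such bonds equals the number of independent rings.
Ring-closure bonds here: 0.

0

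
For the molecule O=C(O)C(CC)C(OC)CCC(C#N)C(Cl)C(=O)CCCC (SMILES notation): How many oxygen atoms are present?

4

Scan the SMILES for O atoms (remember two-letter symbols like Cl and Br are single atoms).
Oxygen count: 4.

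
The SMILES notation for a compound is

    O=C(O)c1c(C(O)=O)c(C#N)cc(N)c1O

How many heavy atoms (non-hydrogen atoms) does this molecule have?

16

Every atom symbol written in the SMILES (organic subset) is one heavy atom; implicit H are not written.
Heavy atoms by element → C:9, N:2, O:5.
Total: 16.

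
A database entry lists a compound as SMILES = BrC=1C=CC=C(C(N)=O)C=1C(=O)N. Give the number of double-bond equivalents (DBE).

6

Degree of unsaturation = (number of rings) + (number of π bonds).
Ring closures in the SMILES: 1.
π bonds: 5 double bonds (each 1 DoU) → 5 DoU from unsaturation.
Total DoU = 1 + 5 = 6.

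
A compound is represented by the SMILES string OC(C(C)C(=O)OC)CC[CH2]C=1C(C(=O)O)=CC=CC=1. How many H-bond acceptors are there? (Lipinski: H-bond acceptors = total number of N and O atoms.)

N atoms: 0; O atoms: 5.
Lipinski HBA = 0 + 5 = 5.

5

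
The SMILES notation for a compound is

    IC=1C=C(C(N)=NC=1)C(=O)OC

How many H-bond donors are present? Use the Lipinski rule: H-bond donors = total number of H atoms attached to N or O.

Donors: find every N or O and count the H atoms it carries.
  atom 6 (N): bond orders sum to 1 → 2 H
  atom 7 (N): bond orders sum to 3 → 0 H
  atom 10 (O): bond orders sum to 2 → 0 H
  atom 11 (O): bond orders sum to 2 → 0 H
Lipinski HBD = 2.

2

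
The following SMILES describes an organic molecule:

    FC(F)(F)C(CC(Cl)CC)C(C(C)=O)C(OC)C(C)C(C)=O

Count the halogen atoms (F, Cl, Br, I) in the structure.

4

Halogen atoms appear at heavy-atom positions 1, 3, 4, 8 (1×Cl, 3×F).
Other groups present: 1 ether, 2 ketone.
Halogen count: 4.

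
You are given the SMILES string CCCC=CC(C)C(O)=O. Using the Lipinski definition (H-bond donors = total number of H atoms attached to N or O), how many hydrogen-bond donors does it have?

Donors: find every N or O and count the H atoms it carries.
  atom 9 (O): bond orders sum to 1 → 1 H
  atom 10 (O): bond orders sum to 2 → 0 H
Lipinski HBD = 1.

1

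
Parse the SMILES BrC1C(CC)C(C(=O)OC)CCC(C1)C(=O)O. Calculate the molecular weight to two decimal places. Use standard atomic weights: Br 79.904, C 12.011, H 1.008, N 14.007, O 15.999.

First, the molecular formula is C12H19BrO4 (counting implicit H from valence).
  Br: 1 × 79.904 = 79.904
  C: 12 × 12.011 = 144.132
  H: 19 × 1.008 = 19.152
  O: 4 × 15.999 = 63.996
Sum: 1×79.904 + 12×12.011 + 19×1.008 + 4×15.999 = 307.184 → 307.18 g/mol.

307.18 g/mol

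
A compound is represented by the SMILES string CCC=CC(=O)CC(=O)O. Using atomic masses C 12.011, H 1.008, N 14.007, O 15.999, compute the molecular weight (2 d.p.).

First, the molecular formula is C7H10O3 (counting implicit H from valence).
  C: 7 × 12.011 = 84.077
  H: 10 × 1.008 = 10.080
  O: 3 × 15.999 = 47.997
Sum: 7×12.011 + 10×1.008 + 3×15.999 = 142.154 → 142.15 g/mol.

142.15 g/mol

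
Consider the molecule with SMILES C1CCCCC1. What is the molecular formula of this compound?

C6H12

Walk through each heavy atom and fill implicit hydrogens from standard valence (C 4, N 3, O 2, S 2, halogen 1):
  atom 1: C, bond orders sum to 2 (valence 4) → 2 H
  atom 2: C, bond orders sum to 2 (valence 4) → 2 H
  atom 3: C, bond orders sum to 2 (valence 4) → 2 H
  atom 4: C, bond orders sum to 2 (valence 4) → 2 H
  atom 5: C, bond orders sum to 2 (valence 4) → 2 H
  atom 6: C, bond orders sum to 2 (valence 4) → 2 H
Totals → C:6, H:12.
In Hill order: C6H12.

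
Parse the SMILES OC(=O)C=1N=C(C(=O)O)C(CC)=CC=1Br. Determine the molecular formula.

C9H8BrNO4

Walk through each heavy atom and fill implicit hydrogens from standard valence (C 4, N 3, O 2, S 2, halogen 1):
  atom 1: O, bond orders sum to 1 (valence 2) → 1 H
  atom 2: C, bond orders sum to 4 (valence 4) → 0 H
  atom 3: O, bond orders sum to 2 (valence 2) → 0 H
  atom 4: C, bond orders sum to 4 (valence 4) → 0 H
  atom 5: N, bond orders sum to 3 (valence 3) → 0 H
  atom 6: C, bond orders sum to 4 (valence 4) → 0 H
  atom 7: C, bond orders sum to 4 (valence 4) → 0 H
  atom 8: O, bond orders sum to 2 (valence 2) → 0 H
  atom 9: O, bond orders sum to 1 (valence 2) → 1 H
  atom 10: C, bond orders sum to 4 (valence 4) → 0 H
  atom 11: C, bond orders sum to 2 (valence 4) → 2 H
  atom 12: C, bond orders sum to 1 (valence 4) → 3 H
  atom 13: C, bond orders sum to 3 (valence 4) → 1 H
  atom 14: C, bond orders sum to 4 (valence 4) → 0 H
  atom 15: Br (halogen, monovalent) → 0 H
Totals → C:9, H:8, Br:1, N:1, O:4.
In Hill order: C9H8BrNO4.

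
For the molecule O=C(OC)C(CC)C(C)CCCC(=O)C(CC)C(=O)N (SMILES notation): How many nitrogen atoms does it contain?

1

Scan the SMILES for N atoms (remember two-letter symbols like Cl and Br are single atoms).
Nitrogen count: 1.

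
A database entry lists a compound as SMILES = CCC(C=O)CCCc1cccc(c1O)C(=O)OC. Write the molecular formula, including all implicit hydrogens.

C15H20O4

Walk through each heavy atom and fill implicit hydrogens from standard valence (C 4, N 3, O 2, S 2, halogen 1); for lowercase aromatic atoms, an aromatic c carries 1 H when it has two neighbours and 0 H with three, and aromatic n carries 0 H:
  atom 1: C, bond orders sum to 1 (valence 4) → 3 H
  atom 2: C, bond orders sum to 2 (valence 4) → 2 H
  atom 3: C, bond orders sum to 3 (valence 4) → 1 H
  atom 4: C, bond orders sum to 3 (valence 4) → 1 H
  atom 5: O, bond orders sum to 2 (valence 2) → 0 H
  atom 6: C, bond orders sum to 2 (valence 4) → 2 H
  atom 7: C, bond orders sum to 2 (valence 4) → 2 H
  atom 8: C, bond orders sum to 2 (valence 4) → 2 H
  atom 9: aromatic c, 3 neighbours → 0 H
  atom 10: aromatic c, 2 neighbours → 1 H
  atom 11: aromatic c, 2 neighbours → 1 H
  atom 12: aromatic c, 2 neighbours → 1 H
  atom 13: aromatic c, 3 neighbours → 0 H
  atom 14: aromatic c, 3 neighbours → 0 H
  atom 15: O, bond orders sum to 1 (valence 2) → 1 H
  atom 16: C, bond orders sum to 4 (valence 4) → 0 H
  atom 17: O, bond orders sum to 2 (valence 2) → 0 H
  atom 18: O, bond orders sum to 2 (valence 2) → 0 H
  atom 19: C, bond orders sum to 1 (valence 4) → 3 H
Totals → C:15, H:20, O:4.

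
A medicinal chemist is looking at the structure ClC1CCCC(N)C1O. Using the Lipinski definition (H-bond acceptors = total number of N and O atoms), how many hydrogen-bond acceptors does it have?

2

N atoms: 1; O atoms: 1.
Lipinski HBA = 1 + 1 = 2.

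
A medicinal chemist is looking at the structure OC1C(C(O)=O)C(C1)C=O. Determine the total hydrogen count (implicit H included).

8

Walk through each heavy atom and fill implicit hydrogens from standard valence (C 4, N 3, O 2, S 2, halogen 1):
  atom 1: O, bond orders sum to 1 (valence 2) → 1 H
  atom 2: C, bond orders sum to 3 (valence 4) → 1 H
  atom 3: C, bond orders sum to 3 (valence 4) → 1 H
  atom 4: C, bond orders sum to 4 (valence 4) → 0 H
  atom 5: O, bond orders sum to 1 (valence 2) → 1 H
  atom 6: O, bond orders sum to 2 (valence 2) → 0 H
  atom 7: C, bond orders sum to 3 (valence 4) → 1 H
  atom 8: C, bond orders sum to 2 (valence 4) → 2 H
  atom 9: C, bond orders sum to 3 (valence 4) → 1 H
  atom 10: O, bond orders sum to 2 (valence 2) → 0 H
Total hydrogens: 8.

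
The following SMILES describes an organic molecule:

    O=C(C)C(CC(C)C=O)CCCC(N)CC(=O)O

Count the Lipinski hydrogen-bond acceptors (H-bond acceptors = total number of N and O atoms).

N atoms: 1; O atoms: 4.
Lipinski HBA = 1 + 4 = 5.

5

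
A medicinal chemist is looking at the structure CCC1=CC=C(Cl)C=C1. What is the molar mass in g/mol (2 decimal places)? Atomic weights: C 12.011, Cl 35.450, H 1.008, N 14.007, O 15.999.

First, the molecular formula is C8H9Cl (counting implicit H from valence).
  C: 8 × 12.011 = 96.088
  Cl: 1 × 35.450 = 35.450
  H: 9 × 1.008 = 9.072
Sum: 8×12.011 + 1×35.450 + 9×1.008 = 140.610 → 140.61 g/mol.

140.61 g/mol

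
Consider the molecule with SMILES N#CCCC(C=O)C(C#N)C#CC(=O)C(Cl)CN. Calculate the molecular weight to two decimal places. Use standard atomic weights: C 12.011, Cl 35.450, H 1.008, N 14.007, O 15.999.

First, the molecular formula is C12H12ClN3O2 (counting implicit H from valence).
  C: 12 × 12.011 = 144.132
  Cl: 1 × 35.450 = 35.450
  H: 12 × 1.008 = 12.096
  N: 3 × 14.007 = 42.021
  O: 2 × 15.999 = 31.998
Sum: 12×12.011 + 1×35.450 + 12×1.008 + 3×14.007 + 2×15.999 = 265.697 → 265.70 g/mol.

265.70 g/mol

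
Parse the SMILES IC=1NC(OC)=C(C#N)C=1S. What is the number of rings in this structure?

In SMILES, each pair of matching ring-closure digits denotes one ring-closing bond; the number of such bonds equals the number of independent rings.
Ring-closure bonds here: 1.

1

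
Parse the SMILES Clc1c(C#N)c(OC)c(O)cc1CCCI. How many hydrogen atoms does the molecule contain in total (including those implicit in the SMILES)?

11

Walk through each heavy atom and fill implicit hydrogens from standard valence (C 4, N 3, O 2, S 2, halogen 1); for lowercase aromatic atoms, an aromatic c carries 1 H when it has two neighbours and 0 H with three, and aromatic n carries 0 H:
  atom 1: Cl (halogen, monovalent) → 0 H
  atom 2: aromatic c, 3 neighbours → 0 H
  atom 3: aromatic c, 3 neighbours → 0 H
  atom 4: C, bond orders sum to 4 (valence 4) → 0 H
  atom 5: N, bond orders sum to 3 (valence 3) → 0 H
  atom 6: aromatic c, 3 neighbours → 0 H
  atom 7: O, bond orders sum to 2 (valence 2) → 0 H
  atom 8: C, bond orders sum to 1 (valence 4) → 3 H
  atom 9: aromatic c, 3 neighbours → 0 H
  atom 10: O, bond orders sum to 1 (valence 2) → 1 H
  atom 11: aromatic c, 2 neighbours → 1 H
  atom 12: aromatic c, 3 neighbours → 0 H
  atom 13: C, bond orders sum to 2 (valence 4) → 2 H
  atom 14: C, bond orders sum to 2 (valence 4) → 2 H
  atom 15: C, bond orders sum to 2 (valence 4) → 2 H
  atom 16: I (halogen, monovalent) → 0 H
Total hydrogens: 11.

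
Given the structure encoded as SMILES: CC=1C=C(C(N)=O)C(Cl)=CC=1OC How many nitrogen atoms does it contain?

Scan the SMILES for N atoms (remember two-letter symbols like Cl and Br are single atoms).
Nitrogen count: 1.

1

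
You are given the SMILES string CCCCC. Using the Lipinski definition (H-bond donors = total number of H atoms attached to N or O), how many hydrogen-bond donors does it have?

0

Donors: find every N or O and count the H atoms it carries.
  (no N or O atoms present)
Lipinski HBD = 0.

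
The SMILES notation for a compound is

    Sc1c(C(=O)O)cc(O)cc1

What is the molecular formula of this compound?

Walk through each heavy atom and fill implicit hydrogens from standard valence (C 4, N 3, O 2, S 2, halogen 1); for lowercase aromatic atoms, an aromatic c carries 1 H when it has two neighbours and 0 H with three, and aromatic n carries 0 H:
  atom 1: S, bond orders sum to 1 (valence 2) → 1 H
  atom 2: aromatic c, 3 neighbours → 0 H
  atom 3: aromatic c, 3 neighbours → 0 H
  atom 4: C, bond orders sum to 4 (valence 4) → 0 H
  atom 5: O, bond orders sum to 2 (valence 2) → 0 H
  atom 6: O, bond orders sum to 1 (valence 2) → 1 H
  atom 7: aromatic c, 2 neighbours → 1 H
  atom 8: aromatic c, 3 neighbours → 0 H
  atom 9: O, bond orders sum to 1 (valence 2) → 1 H
  atom 10: aromatic c, 2 neighbours → 1 H
  atom 11: aromatic c, 2 neighbours → 1 H
Totals → C:7, H:6, O:3, S:1.
In Hill order: C7H6O3S.

C7H6O3S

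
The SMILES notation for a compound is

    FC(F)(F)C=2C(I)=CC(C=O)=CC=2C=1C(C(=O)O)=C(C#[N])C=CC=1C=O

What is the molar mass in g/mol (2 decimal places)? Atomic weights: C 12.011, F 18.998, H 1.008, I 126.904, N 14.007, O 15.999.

First, the molecular formula is C17H7F3INO4 (counting implicit H from valence).
  C: 17 × 12.011 = 204.187
  F: 3 × 18.998 = 56.994
  H: 7 × 1.008 = 7.056
  I: 1 × 126.904 = 126.904
  N: 1 × 14.007 = 14.007
  O: 4 × 15.999 = 63.996
Sum: 17×12.011 + 3×18.998 + 7×1.008 + 1×126.904 + 1×14.007 + 4×15.999 = 473.144 → 473.14 g/mol.

473.14 g/mol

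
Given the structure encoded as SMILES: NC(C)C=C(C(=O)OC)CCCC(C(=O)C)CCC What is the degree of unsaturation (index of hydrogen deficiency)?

3

Degree of unsaturation = (number of rings) + (number of π bonds).
Ring closures in the SMILES: 0.
π bonds: 3 double bonds (each 1 DoU) → 3 DoU from unsaturation.
Total DoU = 0 + 3 = 3.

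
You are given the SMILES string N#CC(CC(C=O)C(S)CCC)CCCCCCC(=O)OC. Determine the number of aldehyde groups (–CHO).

1

The aldehyde motif appears at heavy-atom position 6 in the SMILES.
Other groups present: 1 ester, 1 nitrile, 1 thiol.
Aldehyde count: 1.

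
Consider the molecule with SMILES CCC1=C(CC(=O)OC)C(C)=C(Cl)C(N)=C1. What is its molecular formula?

C12H16ClNO2

Walk through each heavy atom and fill implicit hydrogens from standard valence (C 4, N 3, O 2, S 2, halogen 1):
  atom 1: C, bond orders sum to 1 (valence 4) → 3 H
  atom 2: C, bond orders sum to 2 (valence 4) → 2 H
  atom 3: C, bond orders sum to 4 (valence 4) → 0 H
  atom 4: C, bond orders sum to 4 (valence 4) → 0 H
  atom 5: C, bond orders sum to 2 (valence 4) → 2 H
  atom 6: C, bond orders sum to 4 (valence 4) → 0 H
  atom 7: O, bond orders sum to 2 (valence 2) → 0 H
  atom 8: O, bond orders sum to 2 (valence 2) → 0 H
  atom 9: C, bond orders sum to 1 (valence 4) → 3 H
  atom 10: C, bond orders sum to 4 (valence 4) → 0 H
  atom 11: C, bond orders sum to 1 (valence 4) → 3 H
  atom 12: C, bond orders sum to 4 (valence 4) → 0 H
  atom 13: Cl (halogen, monovalent) → 0 H
  atom 14: C, bond orders sum to 4 (valence 4) → 0 H
  atom 15: N, bond orders sum to 1 (valence 3) → 2 H
  atom 16: C, bond orders sum to 3 (valence 4) → 1 H
Totals → C:12, H:16, Cl:1, N:1, O:2.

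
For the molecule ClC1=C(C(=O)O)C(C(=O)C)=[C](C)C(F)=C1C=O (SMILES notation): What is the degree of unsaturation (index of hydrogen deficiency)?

7

Degree of unsaturation = (number of rings) + (number of π bonds).
Ring closures in the SMILES: 1.
π bonds: 6 double bonds (each 1 DoU) → 6 DoU from unsaturation.
Total DoU = 1 + 6 = 7.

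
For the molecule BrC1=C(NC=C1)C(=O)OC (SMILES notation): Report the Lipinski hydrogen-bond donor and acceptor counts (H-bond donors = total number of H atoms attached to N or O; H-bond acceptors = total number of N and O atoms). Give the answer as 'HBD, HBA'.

Donors: find every N or O and count the H atoms it carries.
  atom 4 (N): bond orders sum to 2 → 1 H
  atom 8 (O): bond orders sum to 2 → 0 H
  atom 9 (O): bond orders sum to 2 → 0 H
Lipinski HBD = 1.
Acceptors: N atoms = 1, O atoms = 2 → HBA = 3.

1, 3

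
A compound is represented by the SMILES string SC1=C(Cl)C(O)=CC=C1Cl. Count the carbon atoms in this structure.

Count every carbon token in the SMILES (each C, including those in ring-closure positions and inside branches).
Carbon count: 6.

6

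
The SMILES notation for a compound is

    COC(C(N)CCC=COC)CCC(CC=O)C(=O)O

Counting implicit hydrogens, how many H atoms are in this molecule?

Walk through each heavy atom and fill implicit hydrogens from standard valence (C 4, N 3, O 2, S 2, halogen 1):
  atom 1: C, bond orders sum to 1 (valence 4) → 3 H
  atom 2: O, bond orders sum to 2 (valence 2) → 0 H
  atom 3: C, bond orders sum to 3 (valence 4) → 1 H
  atom 4: C, bond orders sum to 3 (valence 4) → 1 H
  atom 5: N, bond orders sum to 1 (valence 3) → 2 H
  atom 6: C, bond orders sum to 2 (valence 4) → 2 H
  atom 7: C, bond orders sum to 2 (valence 4) → 2 H
  atom 8: C, bond orders sum to 3 (valence 4) → 1 H
  atom 9: C, bond orders sum to 3 (valence 4) → 1 H
  atom 10: O, bond orders sum to 2 (valence 2) → 0 H
  atom 11: C, bond orders sum to 1 (valence 4) → 3 H
  atom 12: C, bond orders sum to 2 (valence 4) → 2 H
  atom 13: C, bond orders sum to 2 (valence 4) → 2 H
  atom 14: C, bond orders sum to 3 (valence 4) → 1 H
  atom 15: C, bond orders sum to 2 (valence 4) → 2 H
  atom 16: C, bond orders sum to 3 (valence 4) → 1 H
  atom 17: O, bond orders sum to 2 (valence 2) → 0 H
  atom 18: C, bond orders sum to 4 (valence 4) → 0 H
  atom 19: O, bond orders sum to 2 (valence 2) → 0 H
  atom 20: O, bond orders sum to 1 (valence 2) → 1 H
Total hydrogens: 25.

25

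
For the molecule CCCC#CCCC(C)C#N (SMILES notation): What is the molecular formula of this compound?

C10H15N

Walk through each heavy atom and fill implicit hydrogens from standard valence (C 4, N 3, O 2, S 2, halogen 1):
  atom 1: C, bond orders sum to 1 (valence 4) → 3 H
  atom 2: C, bond orders sum to 2 (valence 4) → 2 H
  atom 3: C, bond orders sum to 2 (valence 4) → 2 H
  atom 4: C, bond orders sum to 4 (valence 4) → 0 H
  atom 5: C, bond orders sum to 4 (valence 4) → 0 H
  atom 6: C, bond orders sum to 2 (valence 4) → 2 H
  atom 7: C, bond orders sum to 2 (valence 4) → 2 H
  atom 8: C, bond orders sum to 3 (valence 4) → 1 H
  atom 9: C, bond orders sum to 1 (valence 4) → 3 H
  atom 10: C, bond orders sum to 4 (valence 4) → 0 H
  atom 11: N, bond orders sum to 3 (valence 3) → 0 H
Totals → C:10, H:15, N:1.
In Hill order: C10H15N.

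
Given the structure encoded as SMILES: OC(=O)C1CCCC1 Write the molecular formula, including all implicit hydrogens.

Walk through each heavy atom and fill implicit hydrogens from standard valence (C 4, N 3, O 2, S 2, halogen 1):
  atom 1: O, bond orders sum to 1 (valence 2) → 1 H
  atom 2: C, bond orders sum to 4 (valence 4) → 0 H
  atom 3: O, bond orders sum to 2 (valence 2) → 0 H
  atom 4: C, bond orders sum to 3 (valence 4) → 1 H
  atom 5: C, bond orders sum to 2 (valence 4) → 2 H
  atom 6: C, bond orders sum to 2 (valence 4) → 2 H
  atom 7: C, bond orders sum to 2 (valence 4) → 2 H
  atom 8: C, bond orders sum to 2 (valence 4) → 2 H
Totals → C:6, H:10, O:2.

C6H10O2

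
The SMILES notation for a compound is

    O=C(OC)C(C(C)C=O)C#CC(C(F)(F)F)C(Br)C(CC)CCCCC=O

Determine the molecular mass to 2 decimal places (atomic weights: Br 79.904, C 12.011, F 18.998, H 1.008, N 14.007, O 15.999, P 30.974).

First, the molecular formula is C19H26BrF3O4 (counting implicit H from valence).
  Br: 1 × 79.904 = 79.904
  C: 19 × 12.011 = 228.209
  F: 3 × 18.998 = 56.994
  H: 26 × 1.008 = 26.208
  O: 4 × 15.999 = 63.996
Sum: 1×79.904 + 19×12.011 + 3×18.998 + 26×1.008 + 4×15.999 = 455.311 → 455.31 g/mol.

455.31 g/mol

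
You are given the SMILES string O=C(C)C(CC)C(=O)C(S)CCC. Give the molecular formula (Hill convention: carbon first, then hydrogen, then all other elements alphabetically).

Walk through each heavy atom and fill implicit hydrogens from standard valence (C 4, N 3, O 2, S 2, halogen 1):
  atom 1: O, bond orders sum to 2 (valence 2) → 0 H
  atom 2: C, bond orders sum to 4 (valence 4) → 0 H
  atom 3: C, bond orders sum to 1 (valence 4) → 3 H
  atom 4: C, bond orders sum to 3 (valence 4) → 1 H
  atom 5: C, bond orders sum to 2 (valence 4) → 2 H
  atom 6: C, bond orders sum to 1 (valence 4) → 3 H
  atom 7: C, bond orders sum to 4 (valence 4) → 0 H
  atom 8: O, bond orders sum to 2 (valence 2) → 0 H
  atom 9: C, bond orders sum to 3 (valence 4) → 1 H
  atom 10: S, bond orders sum to 1 (valence 2) → 1 H
  atom 11: C, bond orders sum to 2 (valence 4) → 2 H
  atom 12: C, bond orders sum to 2 (valence 4) → 2 H
  atom 13: C, bond orders sum to 1 (valence 4) → 3 H
Totals → C:10, H:18, O:2, S:1.

C10H18O2S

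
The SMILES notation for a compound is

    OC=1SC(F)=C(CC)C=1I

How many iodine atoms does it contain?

Scan the SMILES for I atoms (remember two-letter symbols like Cl and Br are single atoms).
Iodine count: 1.

1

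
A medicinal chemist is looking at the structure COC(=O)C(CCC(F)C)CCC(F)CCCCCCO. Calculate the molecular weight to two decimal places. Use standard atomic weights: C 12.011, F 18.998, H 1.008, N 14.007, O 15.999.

308.41 g/mol

First, the molecular formula is C16H30F2O3 (counting implicit H from valence).
  C: 16 × 12.011 = 192.176
  F: 2 × 18.998 = 37.996
  H: 30 × 1.008 = 30.240
  O: 3 × 15.999 = 47.997
Sum: 16×12.011 + 2×18.998 + 30×1.008 + 3×15.999 = 308.409 → 308.41 g/mol.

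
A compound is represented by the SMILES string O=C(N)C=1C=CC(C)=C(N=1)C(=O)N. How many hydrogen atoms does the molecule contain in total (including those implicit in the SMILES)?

Walk through each heavy atom and fill implicit hydrogens from standard valence (C 4, N 3, O 2, S 2, halogen 1):
  atom 1: O, bond orders sum to 2 (valence 2) → 0 H
  atom 2: C, bond orders sum to 4 (valence 4) → 0 H
  atom 3: N, bond orders sum to 1 (valence 3) → 2 H
  atom 4: C, bond orders sum to 4 (valence 4) → 0 H
  atom 5: C, bond orders sum to 3 (valence 4) → 1 H
  atom 6: C, bond orders sum to 3 (valence 4) → 1 H
  atom 7: C, bond orders sum to 4 (valence 4) → 0 H
  atom 8: C, bond orders sum to 1 (valence 4) → 3 H
  atom 9: C, bond orders sum to 4 (valence 4) → 0 H
  atom 10: N, bond orders sum to 3 (valence 3) → 0 H
  atom 11: C, bond orders sum to 4 (valence 4) → 0 H
  atom 12: O, bond orders sum to 2 (valence 2) → 0 H
  atom 13: N, bond orders sum to 1 (valence 3) → 2 H
Total hydrogens: 9.

9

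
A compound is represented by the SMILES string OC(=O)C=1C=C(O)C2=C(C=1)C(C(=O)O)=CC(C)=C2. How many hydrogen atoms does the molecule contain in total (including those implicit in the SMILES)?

Walk through each heavy atom and fill implicit hydrogens from standard valence (C 4, N 3, O 2, S 2, halogen 1):
  atom 1: O, bond orders sum to 1 (valence 2) → 1 H
  atom 2: C, bond orders sum to 4 (valence 4) → 0 H
  atom 3: O, bond orders sum to 2 (valence 2) → 0 H
  atom 4: C, bond orders sum to 4 (valence 4) → 0 H
  atom 5: C, bond orders sum to 3 (valence 4) → 1 H
  atom 6: C, bond orders sum to 4 (valence 4) → 0 H
  atom 7: O, bond orders sum to 1 (valence 2) → 1 H
  atom 8: C, bond orders sum to 4 (valence 4) → 0 H
  atom 9: C, bond orders sum to 4 (valence 4) → 0 H
  atom 10: C, bond orders sum to 3 (valence 4) → 1 H
  atom 11: C, bond orders sum to 4 (valence 4) → 0 H
  atom 12: C, bond orders sum to 4 (valence 4) → 0 H
  atom 13: O, bond orders sum to 2 (valence 2) → 0 H
  atom 14: O, bond orders sum to 1 (valence 2) → 1 H
  atom 15: C, bond orders sum to 3 (valence 4) → 1 H
  atom 16: C, bond orders sum to 4 (valence 4) → 0 H
  atom 17: C, bond orders sum to 1 (valence 4) → 3 H
  atom 18: C, bond orders sum to 3 (valence 4) → 1 H
Total hydrogens: 10.

10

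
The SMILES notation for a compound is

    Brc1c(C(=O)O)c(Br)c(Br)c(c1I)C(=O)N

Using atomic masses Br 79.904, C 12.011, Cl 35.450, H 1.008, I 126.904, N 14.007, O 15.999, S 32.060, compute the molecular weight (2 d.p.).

527.73 g/mol

First, the molecular formula is C8H3Br3INO3 (counting implicit H from valence).
  Br: 3 × 79.904 = 239.712
  C: 8 × 12.011 = 96.088
  H: 3 × 1.008 = 3.024
  I: 1 × 126.904 = 126.904
  N: 1 × 14.007 = 14.007
  O: 3 × 15.999 = 47.997
Sum: 3×79.904 + 8×12.011 + 3×1.008 + 1×126.904 + 1×14.007 + 3×15.999 = 527.732 → 527.73 g/mol.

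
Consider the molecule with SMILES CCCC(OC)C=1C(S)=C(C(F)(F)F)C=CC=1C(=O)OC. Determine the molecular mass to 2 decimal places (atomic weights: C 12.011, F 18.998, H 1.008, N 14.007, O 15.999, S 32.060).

First, the molecular formula is C14H17F3O3S (counting implicit H from valence).
  C: 14 × 12.011 = 168.154
  F: 3 × 18.998 = 56.994
  H: 17 × 1.008 = 17.136
  O: 3 × 15.999 = 47.997
  S: 1 × 32.060 = 32.060
Sum: 14×12.011 + 3×18.998 + 17×1.008 + 3×15.999 + 1×32.060 = 322.341 → 322.34 g/mol.

322.34 g/mol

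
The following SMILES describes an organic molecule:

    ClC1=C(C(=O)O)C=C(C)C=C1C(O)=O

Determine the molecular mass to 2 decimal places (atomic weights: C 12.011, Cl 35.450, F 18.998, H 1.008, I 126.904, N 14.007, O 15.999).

214.60 g/mol

First, the molecular formula is C9H7ClO4 (counting implicit H from valence).
  C: 9 × 12.011 = 108.099
  Cl: 1 × 35.450 = 35.450
  H: 7 × 1.008 = 7.056
  O: 4 × 15.999 = 63.996
Sum: 9×12.011 + 1×35.450 + 7×1.008 + 4×15.999 = 214.601 → 214.60 g/mol.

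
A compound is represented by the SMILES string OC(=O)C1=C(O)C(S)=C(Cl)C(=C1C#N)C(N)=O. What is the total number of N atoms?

2

Scan the SMILES for N atoms (remember two-letter symbols like Cl and Br are single atoms).
Nitrogen count: 2.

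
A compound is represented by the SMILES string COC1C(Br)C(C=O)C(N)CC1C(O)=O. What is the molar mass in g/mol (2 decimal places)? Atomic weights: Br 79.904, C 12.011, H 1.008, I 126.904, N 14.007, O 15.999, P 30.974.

First, the molecular formula is C9H14BrNO4 (counting implicit H from valence).
  Br: 1 × 79.904 = 79.904
  C: 9 × 12.011 = 108.099
  H: 14 × 1.008 = 14.112
  N: 1 × 14.007 = 14.007
  O: 4 × 15.999 = 63.996
Sum: 1×79.904 + 9×12.011 + 14×1.008 + 1×14.007 + 4×15.999 = 280.118 → 280.12 g/mol.

280.12 g/mol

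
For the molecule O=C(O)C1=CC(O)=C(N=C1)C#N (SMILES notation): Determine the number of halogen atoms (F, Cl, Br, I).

Scan the SMILES for the halogen motif — none present.
Groups that are present: 1 carboxylic acid, 1 hydroxyl, 1 nitrile.

0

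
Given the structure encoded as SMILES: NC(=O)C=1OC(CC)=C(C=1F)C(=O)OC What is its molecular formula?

C9H10FNO4

Walk through each heavy atom and fill implicit hydrogens from standard valence (C 4, N 3, O 2, S 2, halogen 1):
  atom 1: N, bond orders sum to 1 (valence 3) → 2 H
  atom 2: C, bond orders sum to 4 (valence 4) → 0 H
  atom 3: O, bond orders sum to 2 (valence 2) → 0 H
  atom 4: C, bond orders sum to 4 (valence 4) → 0 H
  atom 5: O, bond orders sum to 2 (valence 2) → 0 H
  atom 6: C, bond orders sum to 4 (valence 4) → 0 H
  atom 7: C, bond orders sum to 2 (valence 4) → 2 H
  atom 8: C, bond orders sum to 1 (valence 4) → 3 H
  atom 9: C, bond orders sum to 4 (valence 4) → 0 H
  atom 10: C, bond orders sum to 4 (valence 4) → 0 H
  atom 11: F (halogen, monovalent) → 0 H
  atom 12: C, bond orders sum to 4 (valence 4) → 0 H
  atom 13: O, bond orders sum to 2 (valence 2) → 0 H
  atom 14: O, bond orders sum to 2 (valence 2) → 0 H
  atom 15: C, bond orders sum to 1 (valence 4) → 3 H
Totals → C:9, H:10, F:1, N:1, O:4.
In Hill order: C9H10FNO4.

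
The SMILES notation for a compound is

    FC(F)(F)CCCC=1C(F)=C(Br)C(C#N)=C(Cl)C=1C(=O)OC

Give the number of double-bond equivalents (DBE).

7

Degree of unsaturation = (number of rings) + (number of π bonds).
Ring closures in the SMILES: 1.
π bonds: 4 double bonds (each 1 DoU), 1 triple bond (each 2 DoU) → 6 DoU from unsaturation.
Total DoU = 1 + 6 = 7.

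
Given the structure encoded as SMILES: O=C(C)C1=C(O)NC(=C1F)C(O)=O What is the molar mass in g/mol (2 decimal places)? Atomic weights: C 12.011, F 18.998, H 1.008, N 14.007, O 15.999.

First, the molecular formula is C7H6FNO4 (counting implicit H from valence).
  C: 7 × 12.011 = 84.077
  F: 1 × 18.998 = 18.998
  H: 6 × 1.008 = 6.048
  N: 1 × 14.007 = 14.007
  O: 4 × 15.999 = 63.996
Sum: 7×12.011 + 1×18.998 + 6×1.008 + 1×14.007 + 4×15.999 = 187.126 → 187.13 g/mol.

187.13 g/mol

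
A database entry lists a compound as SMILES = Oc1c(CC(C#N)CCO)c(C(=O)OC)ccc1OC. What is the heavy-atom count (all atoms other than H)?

20

Every atom symbol written in the SMILES (organic subset) is one heavy atom; implicit H are not written.
Heavy atoms by element → C:14, N:1, O:5.
Total: 20.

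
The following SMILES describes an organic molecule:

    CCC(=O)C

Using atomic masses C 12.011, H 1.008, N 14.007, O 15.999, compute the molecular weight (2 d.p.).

72.11 g/mol

First, the molecular formula is C4H8O (counting implicit H from valence).
  C: 4 × 12.011 = 48.044
  H: 8 × 1.008 = 8.064
  O: 1 × 15.999 = 15.999
Sum: 4×12.011 + 8×1.008 + 1×15.999 = 72.107 → 72.11 g/mol.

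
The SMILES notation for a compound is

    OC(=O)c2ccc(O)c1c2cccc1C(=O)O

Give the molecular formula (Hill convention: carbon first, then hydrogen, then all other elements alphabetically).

Walk through each heavy atom and fill implicit hydrogens from standard valence (C 4, N 3, O 2, S 2, halogen 1); for lowercase aromatic atoms, an aromatic c carries 1 H when it has two neighbours and 0 H with three, and aromatic n carries 0 H:
  atom 1: O, bond orders sum to 1 (valence 2) → 1 H
  atom 2: C, bond orders sum to 4 (valence 4) → 0 H
  atom 3: O, bond orders sum to 2 (valence 2) → 0 H
  atom 4: aromatic c, 3 neighbours → 0 H
  atom 5: aromatic c, 2 neighbours → 1 H
  atom 6: aromatic c, 2 neighbours → 1 H
  atom 7: aromatic c, 3 neighbours → 0 H
  atom 8: O, bond orders sum to 1 (valence 2) → 1 H
  atom 9: aromatic c, 3 neighbours → 0 H
  atom 10: aromatic c, 3 neighbours → 0 H
  atom 11: aromatic c, 2 neighbours → 1 H
  atom 12: aromatic c, 2 neighbours → 1 H
  atom 13: aromatic c, 2 neighbours → 1 H
  atom 14: aromatic c, 3 neighbours → 0 H
  atom 15: C, bond orders sum to 4 (valence 4) → 0 H
  atom 16: O, bond orders sum to 2 (valence 2) → 0 H
  atom 17: O, bond orders sum to 1 (valence 2) → 1 H
Totals → C:12, H:8, O:5.
In Hill order: C12H8O5.

C12H8O5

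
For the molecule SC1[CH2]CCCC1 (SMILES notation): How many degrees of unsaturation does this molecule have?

Degree of unsaturation = (number of rings) + (number of π bonds).
Ring closures in the SMILES: 1.
π bonds: none → 0 DoU from unsaturation.
Total DoU = 1 + 0 = 1.

1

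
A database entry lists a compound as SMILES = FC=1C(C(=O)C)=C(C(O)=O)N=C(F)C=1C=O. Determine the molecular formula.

Walk through each heavy atom and fill implicit hydrogens from standard valence (C 4, N 3, O 2, S 2, halogen 1):
  atom 1: F (halogen, monovalent) → 0 H
  atom 2: C, bond orders sum to 4 (valence 4) → 0 H
  atom 3: C, bond orders sum to 4 (valence 4) → 0 H
  atom 4: C, bond orders sum to 4 (valence 4) → 0 H
  atom 5: O, bond orders sum to 2 (valence 2) → 0 H
  atom 6: C, bond orders sum to 1 (valence 4) → 3 H
  atom 7: C, bond orders sum to 4 (valence 4) → 0 H
  atom 8: C, bond orders sum to 4 (valence 4) → 0 H
  atom 9: O, bond orders sum to 1 (valence 2) → 1 H
  atom 10: O, bond orders sum to 2 (valence 2) → 0 H
  atom 11: N, bond orders sum to 3 (valence 3) → 0 H
  atom 12: C, bond orders sum to 4 (valence 4) → 0 H
  atom 13: F (halogen, monovalent) → 0 H
  atom 14: C, bond orders sum to 4 (valence 4) → 0 H
  atom 15: C, bond orders sum to 3 (valence 4) → 1 H
  atom 16: O, bond orders sum to 2 (valence 2) → 0 H
Totals → C:9, H:5, F:2, N:1, O:4.
In Hill order: C9H5F2NO4.

C9H5F2NO4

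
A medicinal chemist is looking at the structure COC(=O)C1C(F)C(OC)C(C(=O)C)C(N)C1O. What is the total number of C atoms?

Count every carbon token in the SMILES (each C, including those in ring-closure positions and inside branches).
Carbon count: 11.

11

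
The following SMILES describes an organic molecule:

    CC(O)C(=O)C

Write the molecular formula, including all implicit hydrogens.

C4H8O2

Walk through each heavy atom and fill implicit hydrogens from standard valence (C 4, N 3, O 2, S 2, halogen 1):
  atom 1: C, bond orders sum to 1 (valence 4) → 3 H
  atom 2: C, bond orders sum to 3 (valence 4) → 1 H
  atom 3: O, bond orders sum to 1 (valence 2) → 1 H
  atom 4: C, bond orders sum to 4 (valence 4) → 0 H
  atom 5: O, bond orders sum to 2 (valence 2) → 0 H
  atom 6: C, bond orders sum to 1 (valence 4) → 3 H
Totals → C:4, H:8, O:2.
In Hill order: C4H8O2.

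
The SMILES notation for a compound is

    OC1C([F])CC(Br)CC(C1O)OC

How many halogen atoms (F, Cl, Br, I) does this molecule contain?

Halogen atoms appear at heavy-atom positions 4, 7 (1×Br, 1×F).
Other groups present: 1 ether, 2 hydroxyl.
Halogen count: 2.

2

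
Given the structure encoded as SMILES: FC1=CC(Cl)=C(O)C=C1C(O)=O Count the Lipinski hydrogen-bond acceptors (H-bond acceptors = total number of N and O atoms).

N atoms: 0; O atoms: 3.
Lipinski HBA = 0 + 3 = 3.

3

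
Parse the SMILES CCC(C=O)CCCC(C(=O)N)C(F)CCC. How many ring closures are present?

0

In SMILES, each pair of matching ring-closure digits denotes one ring-closing bond; the number of such bonds equals the number of independent rings.
Ring-closure bonds here: 0.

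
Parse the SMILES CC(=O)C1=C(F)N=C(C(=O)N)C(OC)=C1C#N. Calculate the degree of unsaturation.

Degree of unsaturation = (number of rings) + (number of π bonds).
Ring closures in the SMILES: 1.
π bonds: 5 double bonds (each 1 DoU), 1 triple bond (each 2 DoU) → 7 DoU from unsaturation.
Total DoU = 1 + 7 = 8.

8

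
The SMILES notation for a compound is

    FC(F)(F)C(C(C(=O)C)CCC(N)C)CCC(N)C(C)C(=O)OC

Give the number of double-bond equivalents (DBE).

Degree of unsaturation = (number of rings) + (number of π bonds).
Ring closures in the SMILES: 0.
π bonds: 2 double bonds (each 1 DoU) → 2 DoU from unsaturation.
Total DoU = 0 + 2 = 2.

2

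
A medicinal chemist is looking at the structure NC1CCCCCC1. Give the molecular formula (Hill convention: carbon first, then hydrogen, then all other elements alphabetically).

C7H15N

Walk through each heavy atom and fill implicit hydrogens from standard valence (C 4, N 3, O 2, S 2, halogen 1):
  atom 1: N, bond orders sum to 1 (valence 3) → 2 H
  atom 2: C, bond orders sum to 3 (valence 4) → 1 H
  atom 3: C, bond orders sum to 2 (valence 4) → 2 H
  atom 4: C, bond orders sum to 2 (valence 4) → 2 H
  atom 5: C, bond orders sum to 2 (valence 4) → 2 H
  atom 6: C, bond orders sum to 2 (valence 4) → 2 H
  atom 7: C, bond orders sum to 2 (valence 4) → 2 H
  atom 8: C, bond orders sum to 2 (valence 4) → 2 H
Totals → C:7, H:15, N:1.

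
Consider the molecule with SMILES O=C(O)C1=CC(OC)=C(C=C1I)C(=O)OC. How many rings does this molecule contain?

1

In SMILES, each pair of matching ring-closure digits denotes one ring-closing bond; the number of such bonds equals the number of independent rings.
Ring-closure bonds here: 1.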